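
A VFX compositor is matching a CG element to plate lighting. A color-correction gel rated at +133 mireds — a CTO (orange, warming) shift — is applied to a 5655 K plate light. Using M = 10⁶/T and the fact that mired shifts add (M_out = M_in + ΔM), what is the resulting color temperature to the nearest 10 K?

3230 K

M_in = 10⁶/5655 = 176.83 mireds.
M_out = 176.83 + (+133) = 309.83 mireds.
T_out = 10⁶/309.83 = 3227.5 K → 3230 K.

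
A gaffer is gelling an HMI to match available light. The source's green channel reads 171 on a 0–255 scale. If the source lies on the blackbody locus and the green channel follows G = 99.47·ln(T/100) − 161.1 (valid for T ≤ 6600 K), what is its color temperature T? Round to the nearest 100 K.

2800 K

ln t = (171 + 161.1) / 99.47 = 3.3387.
t = e^3.3387 = 28.182.
T = 100·t = 2818 K → 2800 K to the nearest 100 K.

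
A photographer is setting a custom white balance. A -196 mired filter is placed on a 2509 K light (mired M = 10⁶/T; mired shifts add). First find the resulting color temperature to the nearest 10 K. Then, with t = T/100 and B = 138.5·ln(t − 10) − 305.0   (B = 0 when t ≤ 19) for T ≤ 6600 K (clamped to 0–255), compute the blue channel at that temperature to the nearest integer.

M_in = 10⁶/2509 = 398.57; M_out = 398.57 + (-196) = 202.57.
T_out = 10⁶/202.57 = 4936.7 K → 4940 K; t = 49.4.
B = 138.5·ln(49.4 − 10) − 305.0 = 138.5·ln 39.4 − 305.0 = 138.5·3.6738 − 305.0 = 203.817.
Rounded: 204.

204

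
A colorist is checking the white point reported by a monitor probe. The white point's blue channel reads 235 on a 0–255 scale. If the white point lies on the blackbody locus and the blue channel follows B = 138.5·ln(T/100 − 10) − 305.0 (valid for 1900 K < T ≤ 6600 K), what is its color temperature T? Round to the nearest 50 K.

ln(t − 10) = (235 + 305.0) / 138.5 = 3.8989.
t − 10 = e^3.8989 = 49.349, so t = 59.349.
T = 100·t = 5935 K → 5950 K to the nearest 50 K.

5950 K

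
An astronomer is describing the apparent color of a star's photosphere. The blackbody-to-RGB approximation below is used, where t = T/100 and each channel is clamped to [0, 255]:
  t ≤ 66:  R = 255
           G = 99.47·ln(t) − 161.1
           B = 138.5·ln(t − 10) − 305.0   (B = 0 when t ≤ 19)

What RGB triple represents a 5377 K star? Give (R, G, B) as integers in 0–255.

(255, 235, 218)

t = 5377/100 = 53.77; the t ≤ 66 branch applies.
R = 255 by definition for t ≤ 66.
G = 99.47·ln 53.77 − 161.1 = 99.47·3.9847 − 161.1 = 235.260.
B = 138.5·ln(53.77 − 10) − 305.0 = 138.5·ln 43.77 − 305.0 = 138.5·3.7789 − 305.0 = 218.384.
Rounded: (255, 235, 218).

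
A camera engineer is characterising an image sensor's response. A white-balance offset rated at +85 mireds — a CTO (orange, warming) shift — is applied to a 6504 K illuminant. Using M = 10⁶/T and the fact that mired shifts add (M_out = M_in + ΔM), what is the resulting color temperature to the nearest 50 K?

M_in = 10⁶/6504 = 153.75 mireds.
M_out = 153.75 + (+85) = 238.75 mireds.
T_out = 10⁶/238.75 = 4188.5 K → 4200 K.

4200 K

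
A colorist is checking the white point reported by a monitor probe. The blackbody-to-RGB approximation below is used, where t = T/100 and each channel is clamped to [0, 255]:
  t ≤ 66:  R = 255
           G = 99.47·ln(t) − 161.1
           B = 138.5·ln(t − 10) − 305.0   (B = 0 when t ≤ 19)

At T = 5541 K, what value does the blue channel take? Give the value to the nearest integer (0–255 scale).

t = 5541/100 = 55.41; the t ≤ 66 branch applies.
B = 138.5·ln(55.41 − 10) − 305.0 = 138.5·ln 45.41 − 305.0 = 138.5·3.8157 − 305.0 = 223.479.
Rounded: 223.

223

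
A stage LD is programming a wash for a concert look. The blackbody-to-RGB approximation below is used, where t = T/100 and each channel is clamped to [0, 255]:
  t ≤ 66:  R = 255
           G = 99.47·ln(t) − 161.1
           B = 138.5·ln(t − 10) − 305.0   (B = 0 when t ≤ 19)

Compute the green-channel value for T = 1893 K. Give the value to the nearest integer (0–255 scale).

131

t = 1893/100 = 18.93; the t ≤ 66 branch applies.
G = 99.47·ln 18.93 − 161.1 = 99.47·2.9407 − 161.1 = 131.416.
Rounded: 131.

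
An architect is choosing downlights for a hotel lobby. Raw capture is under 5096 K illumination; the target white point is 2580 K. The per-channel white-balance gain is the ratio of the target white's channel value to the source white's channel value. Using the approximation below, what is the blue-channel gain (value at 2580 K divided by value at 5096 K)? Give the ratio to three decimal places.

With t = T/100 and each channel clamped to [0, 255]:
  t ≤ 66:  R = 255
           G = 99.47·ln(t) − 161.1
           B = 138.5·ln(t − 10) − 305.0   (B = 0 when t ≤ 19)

At 5096 K (t = 50.96):
  B = 138.5·ln(50.96 − 10) − 305.0 = 138.5·ln 40.96 − 305.0 = 138.5·3.7126 − 305.0 = 209.195.
At 2580 K (t = 25.8):
  B = 138.5·ln(25.8 − 10) − 305.0 = 138.5·ln 15.8 − 305.0 = 138.5·2.7600 − 305.0 = 77.261.
Gain = 77.261 / 209.195 = 0.3693 → 0.369.

0.369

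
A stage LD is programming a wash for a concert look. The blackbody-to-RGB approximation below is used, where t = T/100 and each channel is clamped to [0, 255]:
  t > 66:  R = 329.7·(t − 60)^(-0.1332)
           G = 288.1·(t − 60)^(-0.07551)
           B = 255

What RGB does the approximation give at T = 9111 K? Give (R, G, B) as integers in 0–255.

(209, 222, 255)

t = 9111/100 = 91.11; the t > 66 branch applies.
R = 329.7·(91.11 − 60)^(-0.1332) = 329.7·31.11^(-0.1332) = 329.7·0.63262 = 208.576.
G = 288.1·(91.11 − 60)^(-0.07551) = 288.1·31.11^(-0.07551) = 288.1·0.77138 = 222.236.
B = 255 by definition for t > 66.
Rounded: (209, 222, 255).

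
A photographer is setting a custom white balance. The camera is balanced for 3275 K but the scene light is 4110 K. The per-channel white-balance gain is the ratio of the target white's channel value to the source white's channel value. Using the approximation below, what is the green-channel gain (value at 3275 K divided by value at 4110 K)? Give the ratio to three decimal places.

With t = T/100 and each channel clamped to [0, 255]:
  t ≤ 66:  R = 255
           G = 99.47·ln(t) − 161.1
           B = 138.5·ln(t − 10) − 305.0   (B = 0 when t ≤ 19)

0.892

At 4110 K (t = 41.1):
  G = 99.47·ln 41.1 − 161.1 = 99.47·3.7160 − 161.1 = 208.531.
At 3275 K (t = 32.75):
  G = 99.47·ln 32.75 − 161.1 = 99.47·3.4889 − 161.1 = 185.941.
Gain = 185.941 / 208.531 = 0.8917 → 0.892.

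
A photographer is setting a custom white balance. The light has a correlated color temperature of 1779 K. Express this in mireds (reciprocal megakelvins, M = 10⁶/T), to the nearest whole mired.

562 mireds

M = 10⁶ / 1779 = 562.114 → 562 mireds.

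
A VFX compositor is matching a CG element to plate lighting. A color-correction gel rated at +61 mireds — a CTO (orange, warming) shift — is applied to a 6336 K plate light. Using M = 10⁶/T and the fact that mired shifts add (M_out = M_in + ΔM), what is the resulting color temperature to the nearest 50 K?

4550 K

M_in = 10⁶/6336 = 157.83 mireds.
M_out = 157.83 + (+61) = 218.83 mireds.
T_out = 10⁶/218.83 = 4569.8 K → 4550 K.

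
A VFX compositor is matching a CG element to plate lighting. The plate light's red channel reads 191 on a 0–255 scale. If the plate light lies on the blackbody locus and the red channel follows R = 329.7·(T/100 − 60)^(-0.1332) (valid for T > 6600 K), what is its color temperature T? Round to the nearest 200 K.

12000 K

(t − 60)^(-0.1332) = 191/329.7 = 0.57931.
t − 60 = 0.57931^(1/-0.1332) = 0.57931^(-7.508) = 60.245, so t = 120.245.
T = 100·t = 12025 K → 12000 K to the nearest 200 K.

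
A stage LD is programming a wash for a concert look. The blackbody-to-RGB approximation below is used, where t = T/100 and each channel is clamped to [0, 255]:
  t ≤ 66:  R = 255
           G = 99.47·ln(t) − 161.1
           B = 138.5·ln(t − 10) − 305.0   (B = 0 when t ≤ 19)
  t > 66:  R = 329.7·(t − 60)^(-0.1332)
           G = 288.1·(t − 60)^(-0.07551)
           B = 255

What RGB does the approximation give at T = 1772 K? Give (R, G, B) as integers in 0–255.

(255, 125, 0)

t = 1772/100 = 17.72; the t ≤ 66 branch applies.
R = 255 by definition for t ≤ 66.
G = 99.47·ln 17.72 − 161.1 = 99.47·2.8747 − 161.1 = 124.846.
t = 17.72 ≤ 19, so B = 0.
Rounded: (255, 125, 0).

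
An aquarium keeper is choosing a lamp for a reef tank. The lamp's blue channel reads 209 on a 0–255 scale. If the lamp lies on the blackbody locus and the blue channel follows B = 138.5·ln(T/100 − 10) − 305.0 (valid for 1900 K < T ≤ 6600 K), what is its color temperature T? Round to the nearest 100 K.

5100 K

ln(t − 10) = (209 + 305.0) / 138.5 = 3.7112.
t − 10 = e^3.7112 = 40.903, so t = 50.903.
T = 100·t = 5090 K → 5100 K to the nearest 100 K.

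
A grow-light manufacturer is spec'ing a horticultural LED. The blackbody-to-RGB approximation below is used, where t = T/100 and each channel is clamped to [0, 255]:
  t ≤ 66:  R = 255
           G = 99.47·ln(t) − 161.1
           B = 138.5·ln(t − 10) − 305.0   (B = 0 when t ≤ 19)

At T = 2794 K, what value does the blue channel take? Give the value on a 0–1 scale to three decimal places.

0.372

t = 2794/100 = 27.94; the t ≤ 66 branch applies.
B = 138.5·ln(27.94 − 10) − 305.0 = 138.5·ln 17.94 − 305.0 = 138.5·2.8870 − 305.0 = 94.854.
On a 0–1 scale: 94.854/255 = 0.3720 → 0.372.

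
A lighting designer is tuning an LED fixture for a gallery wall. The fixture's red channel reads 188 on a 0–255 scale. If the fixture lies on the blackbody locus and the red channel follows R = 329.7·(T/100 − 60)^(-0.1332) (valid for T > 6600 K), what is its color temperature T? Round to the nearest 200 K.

(t − 60)^(-0.1332) = 188/329.7 = 0.57022.
t − 60 = 0.57022^(1/-0.1332) = 0.57022^(-7.508) = 67.848, so t = 127.848.
T = 100·t = 12785 K → 12800 K to the nearest 200 K.

12800 K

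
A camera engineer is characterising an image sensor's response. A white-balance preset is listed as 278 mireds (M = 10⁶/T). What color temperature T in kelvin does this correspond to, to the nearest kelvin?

3597 K

T = 10⁶ / 278 = 3597.12 K → 3597 K.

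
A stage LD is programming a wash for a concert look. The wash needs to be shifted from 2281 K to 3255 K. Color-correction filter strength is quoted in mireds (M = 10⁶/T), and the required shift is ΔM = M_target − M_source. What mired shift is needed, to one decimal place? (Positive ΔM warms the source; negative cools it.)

M_source = 10⁶/2281 = 438.404; M_target = 10⁶/3255 = 307.220.
ΔM = 307.220 − 438.404 = -131.185 → -131.2 mireds, a cooling shift.

-131.2 mireds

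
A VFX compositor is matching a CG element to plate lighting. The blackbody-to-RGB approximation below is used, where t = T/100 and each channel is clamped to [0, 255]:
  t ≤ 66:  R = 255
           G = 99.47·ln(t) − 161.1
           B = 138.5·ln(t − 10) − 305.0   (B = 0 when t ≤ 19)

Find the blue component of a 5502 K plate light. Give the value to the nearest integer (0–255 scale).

222

t = 5502/100 = 55.02; the t ≤ 66 branch applies.
B = 138.5·ln(55.02 − 10) − 305.0 = 138.5·ln 45.02 − 305.0 = 138.5·3.8071 − 305.0 = 222.284.
Rounded: 222.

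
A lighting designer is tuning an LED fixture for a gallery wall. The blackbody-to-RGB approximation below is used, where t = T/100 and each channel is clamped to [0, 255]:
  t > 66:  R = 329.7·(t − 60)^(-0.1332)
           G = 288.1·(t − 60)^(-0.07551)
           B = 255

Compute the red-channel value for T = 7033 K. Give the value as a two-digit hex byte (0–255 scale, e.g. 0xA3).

0xF2

t = 7033/100 = 70.33; the t > 66 branch applies.
R = 329.7·(70.33 − 60)^(-0.1332) = 329.7·10.33^(-0.1332) = 329.7·0.73269 = 241.569.
Rounded: 242; in hex, 0xF2.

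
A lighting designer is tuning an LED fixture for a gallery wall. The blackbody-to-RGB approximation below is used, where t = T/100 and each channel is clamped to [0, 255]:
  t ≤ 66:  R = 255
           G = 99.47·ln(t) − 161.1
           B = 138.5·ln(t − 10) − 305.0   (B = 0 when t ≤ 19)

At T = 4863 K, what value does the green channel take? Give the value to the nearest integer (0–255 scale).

225

t = 4863/100 = 48.63; the t ≤ 66 branch applies.
G = 99.47·ln 48.63 − 161.1 = 99.47·3.8842 − 161.1 = 225.265.
Rounded: 225.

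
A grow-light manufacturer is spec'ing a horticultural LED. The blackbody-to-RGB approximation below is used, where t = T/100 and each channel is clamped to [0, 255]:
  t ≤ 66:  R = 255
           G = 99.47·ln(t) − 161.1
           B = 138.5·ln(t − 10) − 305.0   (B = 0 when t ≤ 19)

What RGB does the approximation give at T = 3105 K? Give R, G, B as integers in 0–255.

R=255, G=181, B=117

t = 3105/100 = 31.05; the t ≤ 66 branch applies.
R = 255 by definition for t ≤ 66.
G = 99.47·ln 31.05 − 161.1 = 99.47·3.4356 − 161.1 = 180.639.
B = 138.5·ln(31.05 − 10) − 305.0 = 138.5·ln 21.05 − 305.0 = 138.5·3.0469 − 305.0 = 116.996.
Rounded: (255, 181, 117).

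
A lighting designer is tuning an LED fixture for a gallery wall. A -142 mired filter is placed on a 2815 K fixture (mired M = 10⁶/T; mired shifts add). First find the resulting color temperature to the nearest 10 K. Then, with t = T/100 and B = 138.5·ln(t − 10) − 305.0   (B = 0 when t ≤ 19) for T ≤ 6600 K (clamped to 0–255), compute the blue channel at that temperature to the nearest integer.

M_in = 10⁶/2815 = 355.24; M_out = 355.24 + (-142) = 213.24.
T_out = 10⁶/213.24 = 4689.6 K → 4690 K; t = 46.9.
B = 138.5·ln(46.9 − 10) − 305.0 = 138.5·ln 36.9 − 305.0 = 138.5·3.6082 − 305.0 = 194.737.
Rounded: 195.

195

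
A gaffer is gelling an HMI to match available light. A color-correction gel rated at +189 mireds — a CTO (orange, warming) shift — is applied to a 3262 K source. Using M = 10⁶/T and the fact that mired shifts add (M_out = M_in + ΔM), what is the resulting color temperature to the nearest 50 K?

2000 K

M_in = 10⁶/3262 = 306.56 mireds.
M_out = 306.56 + (+189) = 495.56 mireds.
T_out = 10⁶/495.56 = 2017.9 K → 2000 K.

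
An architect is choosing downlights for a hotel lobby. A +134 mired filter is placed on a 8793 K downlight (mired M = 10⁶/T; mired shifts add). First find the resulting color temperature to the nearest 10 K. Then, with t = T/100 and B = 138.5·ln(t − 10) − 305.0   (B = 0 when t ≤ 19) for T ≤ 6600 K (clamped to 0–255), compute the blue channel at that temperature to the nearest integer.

168

M_in = 10⁶/8793 = 113.73; M_out = 113.73 + (+134) = 247.73.
T_out = 10⁶/247.73 = 4036.7 K → 4040 K; t = 40.4.
B = 138.5·ln(40.4 − 10) − 305.0 = 138.5·ln 30.4 − 305.0 = 138.5·3.4144 − 305.0 = 167.900.
Rounded: 168.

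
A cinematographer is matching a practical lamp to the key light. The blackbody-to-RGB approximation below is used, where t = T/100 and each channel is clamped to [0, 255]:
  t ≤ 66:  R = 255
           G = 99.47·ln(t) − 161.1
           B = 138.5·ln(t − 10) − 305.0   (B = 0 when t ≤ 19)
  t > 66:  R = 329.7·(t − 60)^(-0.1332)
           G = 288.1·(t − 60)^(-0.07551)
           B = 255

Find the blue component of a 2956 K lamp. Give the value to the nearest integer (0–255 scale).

t = 2956/100 = 29.56; the t ≤ 66 branch applies.
B = 138.5·ln(29.56 − 10) − 305.0 = 138.5·ln 19.56 − 305.0 = 138.5·2.9735 − 305.0 = 106.828.
Rounded: 107.

107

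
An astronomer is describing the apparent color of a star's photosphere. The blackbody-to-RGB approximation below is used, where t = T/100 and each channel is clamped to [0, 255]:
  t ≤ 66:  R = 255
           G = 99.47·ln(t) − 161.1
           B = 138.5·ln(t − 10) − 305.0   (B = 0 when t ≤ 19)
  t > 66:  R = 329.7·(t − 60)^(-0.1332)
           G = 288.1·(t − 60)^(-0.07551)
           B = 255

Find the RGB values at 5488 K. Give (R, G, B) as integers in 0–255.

(255, 237, 222)

t = 5488/100 = 54.88; the t ≤ 66 branch applies.
R = 255 by definition for t ≤ 66.
G = 99.47·ln 54.88 − 161.1 = 99.47·4.0051 − 161.1 = 237.292.
B = 138.5·ln(54.88 − 10) − 305.0 = 138.5·ln 44.88 − 305.0 = 138.5·3.8040 − 305.0 = 221.853.
Rounded: (255, 237, 222).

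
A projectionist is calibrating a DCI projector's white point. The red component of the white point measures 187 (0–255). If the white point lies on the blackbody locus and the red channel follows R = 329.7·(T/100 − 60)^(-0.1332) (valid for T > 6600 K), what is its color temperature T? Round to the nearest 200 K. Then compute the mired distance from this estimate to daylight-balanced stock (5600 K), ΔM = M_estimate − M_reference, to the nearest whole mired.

(t − 60)^(-0.1332) = 187/329.7 = 0.56718.
t − 60 = 0.56718^(1/-0.1332) = 0.56718^(-7.508) = 70.620, so t = 130.620.
T = 100·t = 13062 K → 13000 K to the nearest 200 K.
M_estimate = 10⁶/13000 = 76.92; M_reference = 10⁶/5600 = 178.57.
ΔM = 76.92 − 178.57 = -101.65 → -102 mireds.

-102 mireds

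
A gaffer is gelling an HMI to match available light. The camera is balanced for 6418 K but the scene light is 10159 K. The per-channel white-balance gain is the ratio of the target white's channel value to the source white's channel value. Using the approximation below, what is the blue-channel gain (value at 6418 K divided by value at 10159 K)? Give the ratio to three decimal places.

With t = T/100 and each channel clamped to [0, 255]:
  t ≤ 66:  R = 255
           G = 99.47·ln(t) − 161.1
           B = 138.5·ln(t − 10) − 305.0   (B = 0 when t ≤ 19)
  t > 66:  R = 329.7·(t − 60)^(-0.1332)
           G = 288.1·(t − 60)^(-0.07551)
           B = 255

0.972

At 10159 K (t = 101.59):
  B = 255 by definition for t > 66.
At 6418 K (t = 64.18):
  B = 138.5·ln(64.18 − 10) − 305.0 = 138.5·ln 54.18 − 305.0 = 138.5·3.9923 − 305.0 = 247.935.
Gain = 247.935 / 255.000 = 0.9723 → 0.972.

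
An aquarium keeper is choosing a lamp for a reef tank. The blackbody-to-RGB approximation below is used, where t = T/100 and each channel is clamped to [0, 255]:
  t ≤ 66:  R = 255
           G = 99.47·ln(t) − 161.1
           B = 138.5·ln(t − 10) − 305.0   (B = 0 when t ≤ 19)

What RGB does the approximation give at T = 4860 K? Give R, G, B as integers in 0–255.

t = 4860/100 = 48.6; the t ≤ 66 branch applies.
R = 255 by definition for t ≤ 66.
G = 99.47·ln 48.6 − 161.1 = 99.47·3.8836 − 161.1 = 225.204.
B = 138.5·ln(48.6 − 10) − 305.0 = 138.5·ln 38.6 − 305.0 = 138.5·3.6533 − 305.0 = 200.975.
Rounded: (255, 225, 201).

R=255, G=225, B=201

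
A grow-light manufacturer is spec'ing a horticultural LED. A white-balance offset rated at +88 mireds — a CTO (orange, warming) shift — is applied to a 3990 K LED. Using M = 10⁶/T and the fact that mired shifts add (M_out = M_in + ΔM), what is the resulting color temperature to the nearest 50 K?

2950 K

M_in = 10⁶/3990 = 250.63 mireds.
M_out = 250.63 + (+88) = 338.63 mireds.
T_out = 10⁶/338.63 = 2953.1 K → 2950 K.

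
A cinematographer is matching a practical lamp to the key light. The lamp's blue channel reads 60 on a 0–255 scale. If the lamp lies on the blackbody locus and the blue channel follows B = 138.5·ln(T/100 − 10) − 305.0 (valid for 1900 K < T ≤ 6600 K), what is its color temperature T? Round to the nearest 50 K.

ln(t − 10) = (60 + 305.0) / 138.5 = 2.6354.
t − 10 = e^2.6354 = 13.949, so t = 23.949.
T = 100·t = 2395 K → 2400 K to the nearest 50 K.

2400 K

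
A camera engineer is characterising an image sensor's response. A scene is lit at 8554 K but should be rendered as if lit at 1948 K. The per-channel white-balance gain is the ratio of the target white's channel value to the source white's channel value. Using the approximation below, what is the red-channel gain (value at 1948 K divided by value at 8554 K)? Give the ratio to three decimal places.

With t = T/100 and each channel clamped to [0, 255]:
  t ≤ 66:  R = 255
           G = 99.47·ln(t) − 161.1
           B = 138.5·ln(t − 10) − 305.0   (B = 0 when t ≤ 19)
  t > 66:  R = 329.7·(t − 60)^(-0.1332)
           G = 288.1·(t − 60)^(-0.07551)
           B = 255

1.191

At 8554 K (t = 85.54):
  R = 329.7·(85.54 − 60)^(-0.1332) = 329.7·25.54^(-0.1332) = 329.7·0.64947 = 214.130.
At 1948 K (t = 19.48):
  R = 255 by definition for t ≤ 66.
Gain = 255.000 / 214.130 = 1.1909 → 1.191.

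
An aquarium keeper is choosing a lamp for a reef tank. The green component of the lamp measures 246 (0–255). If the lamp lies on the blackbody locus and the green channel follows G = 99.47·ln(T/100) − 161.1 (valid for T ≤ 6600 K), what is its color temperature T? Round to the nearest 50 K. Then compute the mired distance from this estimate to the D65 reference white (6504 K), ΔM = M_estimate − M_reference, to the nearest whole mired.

+13 mireds

ln t = (246 + 161.1) / 99.47 = 4.0927.
t = e^4.0927 = 59.901.
T = 100·t = 5990 K → 6000 K to the nearest 50 K.
M_estimate = 10⁶/6000 = 166.67; M_reference = 10⁶/6504 = 153.75.
ΔM = 166.67 − 153.75 = 12.92 → +13 mireds.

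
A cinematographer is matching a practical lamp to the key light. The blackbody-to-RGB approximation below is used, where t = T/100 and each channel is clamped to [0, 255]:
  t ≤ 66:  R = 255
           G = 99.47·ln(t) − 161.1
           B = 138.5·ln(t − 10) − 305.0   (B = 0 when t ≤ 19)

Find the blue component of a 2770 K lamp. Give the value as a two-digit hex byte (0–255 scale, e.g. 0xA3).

t = 2770/100 = 27.7; the t ≤ 66 branch applies.
B = 138.5·ln(27.7 − 10) − 305.0 = 138.5·ln 17.7 − 305.0 = 138.5·2.8736 − 305.0 = 92.989.
Rounded: 93; in hex, 0x5D.

0x5D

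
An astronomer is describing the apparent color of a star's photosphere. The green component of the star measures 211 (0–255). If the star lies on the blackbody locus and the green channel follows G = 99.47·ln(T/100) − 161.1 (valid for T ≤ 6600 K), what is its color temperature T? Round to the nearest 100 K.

4200 K

ln t = (211 + 161.1) / 99.47 = 3.7408.
t = e^3.7408 = 42.133.
T = 100·t = 4213 K → 4200 K to the nearest 100 K.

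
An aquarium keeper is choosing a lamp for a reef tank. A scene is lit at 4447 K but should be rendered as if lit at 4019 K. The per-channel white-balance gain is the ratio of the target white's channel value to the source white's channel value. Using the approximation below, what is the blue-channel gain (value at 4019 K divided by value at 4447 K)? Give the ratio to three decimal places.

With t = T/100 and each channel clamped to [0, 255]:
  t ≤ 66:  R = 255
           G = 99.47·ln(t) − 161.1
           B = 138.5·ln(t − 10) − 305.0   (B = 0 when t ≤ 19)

At 4447 K (t = 44.47):
  B = 138.5·ln(44.47 − 10) − 305.0 = 138.5·ln 34.47 − 305.0 = 138.5·3.5401 − 305.0 = 185.302.
At 4019 K (t = 40.19):
  B = 138.5·ln(40.19 − 10) − 305.0 = 138.5·ln 30.19 − 305.0 = 138.5·3.4075 − 305.0 = 166.940.
Gain = 166.940 / 185.302 = 0.9009 → 0.901.

0.901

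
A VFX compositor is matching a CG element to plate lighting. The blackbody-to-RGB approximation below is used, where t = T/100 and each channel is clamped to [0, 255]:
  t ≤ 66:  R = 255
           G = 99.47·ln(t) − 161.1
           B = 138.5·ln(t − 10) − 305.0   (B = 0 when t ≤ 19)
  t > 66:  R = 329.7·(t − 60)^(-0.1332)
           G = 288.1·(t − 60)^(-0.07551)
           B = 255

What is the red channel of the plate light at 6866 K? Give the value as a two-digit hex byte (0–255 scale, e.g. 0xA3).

0xF7

t = 6866/100 = 68.66; the t > 66 branch applies.
R = 329.7·(68.66 − 60)^(-0.1332) = 329.7·8.66^(-0.1332) = 329.7·0.75011 = 247.310.
Rounded: 247; in hex, 0xF7.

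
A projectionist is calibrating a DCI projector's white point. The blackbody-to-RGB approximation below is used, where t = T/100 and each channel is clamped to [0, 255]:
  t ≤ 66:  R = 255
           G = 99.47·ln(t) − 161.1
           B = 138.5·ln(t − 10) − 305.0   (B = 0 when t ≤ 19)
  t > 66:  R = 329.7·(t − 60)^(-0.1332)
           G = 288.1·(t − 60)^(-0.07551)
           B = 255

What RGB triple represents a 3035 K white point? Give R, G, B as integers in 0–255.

R=255, G=178, B=112

t = 3035/100 = 30.35; the t ≤ 66 branch applies.
R = 255 by definition for t ≤ 66.
G = 99.47·ln 30.35 − 161.1 = 99.47·3.4128 − 161.1 = 178.371.
B = 138.5·ln(30.35 − 10) − 305.0 = 138.5·ln 20.35 − 305.0 = 138.5·3.0131 − 305.0 = 112.312.
Rounded: (255, 178, 112).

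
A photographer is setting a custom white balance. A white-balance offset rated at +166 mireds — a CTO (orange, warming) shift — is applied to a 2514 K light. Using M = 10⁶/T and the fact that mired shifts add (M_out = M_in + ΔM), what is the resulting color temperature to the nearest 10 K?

M_in = 10⁶/2514 = 397.77 mireds.
M_out = 397.77 + (+166) = 563.77 mireds.
T_out = 10⁶/563.77 = 1773.8 K → 1770 K.

1770 K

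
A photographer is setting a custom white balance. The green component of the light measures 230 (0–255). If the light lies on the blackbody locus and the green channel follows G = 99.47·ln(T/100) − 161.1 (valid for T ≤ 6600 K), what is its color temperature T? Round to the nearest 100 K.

ln t = (230 + 161.1) / 99.47 = 3.9318.
t = e^3.9318 = 51.001.
T = 100·t = 5100 K → 5100 K to the nearest 100 K.

5100 K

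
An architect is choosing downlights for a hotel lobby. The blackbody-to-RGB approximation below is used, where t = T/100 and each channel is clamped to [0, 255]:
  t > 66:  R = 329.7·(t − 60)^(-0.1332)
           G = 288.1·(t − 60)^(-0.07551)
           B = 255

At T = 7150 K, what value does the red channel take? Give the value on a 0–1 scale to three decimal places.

0.934

t = 7150/100 = 71.5; the t > 66 branch applies.
R = 329.7·(71.5 − 60)^(-0.1332) = 329.7·11.5^(-0.1332) = 329.7·0.72230 = 238.141.
On a 0–1 scale: 238.141/255 = 0.9339 → 0.934.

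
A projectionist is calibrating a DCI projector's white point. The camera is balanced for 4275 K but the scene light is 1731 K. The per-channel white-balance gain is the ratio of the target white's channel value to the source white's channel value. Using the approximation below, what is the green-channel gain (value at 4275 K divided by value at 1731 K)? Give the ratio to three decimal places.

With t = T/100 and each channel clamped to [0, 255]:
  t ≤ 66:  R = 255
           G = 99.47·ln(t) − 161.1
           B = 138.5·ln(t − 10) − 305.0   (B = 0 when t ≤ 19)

At 1731 K (t = 17.31):
  G = 99.47·ln 17.31 − 161.1 = 99.47·2.8513 − 161.1 = 122.517.
At 4275 K (t = 42.75):
  G = 99.47·ln 42.75 − 161.1 = 99.47·3.7554 − 161.1 = 212.447.
Gain = 212.447 / 122.517 = 1.7340 → 1.734.

1.734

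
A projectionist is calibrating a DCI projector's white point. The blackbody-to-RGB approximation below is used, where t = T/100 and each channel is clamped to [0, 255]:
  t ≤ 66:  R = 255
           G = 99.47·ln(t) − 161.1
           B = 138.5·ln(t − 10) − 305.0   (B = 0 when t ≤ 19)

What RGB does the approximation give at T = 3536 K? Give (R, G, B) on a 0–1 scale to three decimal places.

t = 3536/100 = 35.36; the t ≤ 66 branch applies.
R = 255 by definition for t ≤ 66.
G = 99.47·ln 35.36 − 161.1 = 99.47·3.5656 − 161.1 = 193.568.
B = 138.5·ln(35.36 − 10) − 305.0 = 138.5·ln 25.36 − 305.0 = 138.5·3.2332 − 305.0 = 142.794.
Dividing each by 255: (1.0000, 0.7591, 0.5600) → (1.000, 0.759, 0.560).

(1.000, 0.759, 0.560)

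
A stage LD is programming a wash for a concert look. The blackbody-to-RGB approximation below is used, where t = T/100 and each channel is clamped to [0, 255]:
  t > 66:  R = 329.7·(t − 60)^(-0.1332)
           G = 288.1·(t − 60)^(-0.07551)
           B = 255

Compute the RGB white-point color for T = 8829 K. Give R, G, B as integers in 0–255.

R=211, G=224, B=255

t = 8829/100 = 88.29; the t > 66 branch applies.
R = 329.7·(88.29 − 60)^(-0.1332) = 329.7·28.29^(-0.1332) = 329.7·0.64068 = 211.233.
G = 288.1·(88.29 − 60)^(-0.07551) = 288.1·28.29^(-0.07551) = 288.1·0.77694 = 223.836.
B = 255 by definition for t > 66.
Rounded: (211, 224, 255).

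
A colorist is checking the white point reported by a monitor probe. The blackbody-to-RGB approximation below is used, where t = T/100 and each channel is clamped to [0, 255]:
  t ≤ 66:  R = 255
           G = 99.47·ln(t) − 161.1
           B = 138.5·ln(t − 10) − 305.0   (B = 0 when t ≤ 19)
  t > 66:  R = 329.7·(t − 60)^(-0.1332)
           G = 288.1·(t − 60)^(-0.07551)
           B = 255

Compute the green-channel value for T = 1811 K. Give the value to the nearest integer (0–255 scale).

127

t = 1811/100 = 18.11; the t ≤ 66 branch applies.
G = 99.47·ln 18.11 − 161.1 = 99.47·2.8965 − 161.1 = 127.011.
Rounded: 127.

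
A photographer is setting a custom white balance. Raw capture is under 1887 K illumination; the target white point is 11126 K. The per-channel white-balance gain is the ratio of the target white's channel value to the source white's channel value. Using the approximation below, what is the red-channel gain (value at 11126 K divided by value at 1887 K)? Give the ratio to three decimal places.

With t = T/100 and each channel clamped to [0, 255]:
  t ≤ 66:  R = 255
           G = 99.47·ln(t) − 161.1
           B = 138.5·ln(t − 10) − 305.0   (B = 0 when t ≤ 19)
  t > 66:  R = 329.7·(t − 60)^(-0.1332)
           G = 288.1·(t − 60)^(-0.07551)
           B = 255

0.765

At 1887 K (t = 18.87):
  R = 255 by definition for t ≤ 66.
At 11126 K (t = 111.26):
  R = 329.7·(111.26 − 60)^(-0.1332) = 329.7·51.26^(-0.1332) = 329.7·0.59191 = 195.154.
Gain = 195.154 / 255.000 = 0.7653 → 0.765.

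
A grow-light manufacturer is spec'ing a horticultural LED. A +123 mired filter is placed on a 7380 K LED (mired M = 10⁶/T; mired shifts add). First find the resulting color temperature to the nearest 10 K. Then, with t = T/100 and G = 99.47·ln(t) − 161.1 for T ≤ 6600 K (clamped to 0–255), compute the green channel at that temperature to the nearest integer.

M_in = 10⁶/7380 = 135.50; M_out = 135.50 + (+123) = 258.50.
T_out = 10⁶/258.50 = 3868.5 K → 3870 K; t = 38.7.
G = 99.47·ln 38.7 − 161.1 = 99.47·3.6558 − 161.1 = 202.546.
Rounded: 203.

203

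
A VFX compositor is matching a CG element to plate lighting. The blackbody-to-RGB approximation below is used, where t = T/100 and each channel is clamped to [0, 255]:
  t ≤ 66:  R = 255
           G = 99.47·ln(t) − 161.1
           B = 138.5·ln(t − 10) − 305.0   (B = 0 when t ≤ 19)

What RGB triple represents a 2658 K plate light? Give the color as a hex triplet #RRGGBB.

#FFA554

t = 2658/100 = 26.58; the t ≤ 66 branch applies.
R = 255 by definition for t ≤ 66.
G = 99.47·ln 26.58 − 161.1 = 99.47·3.2802 − 161.1 = 165.177.
B = 138.5·ln(26.58 − 10) − 305.0 = 138.5·ln 16.58 − 305.0 = 138.5·2.8082 − 305.0 = 83.935.
Rounded: (255, 165, 84).
In hex: #FFA554.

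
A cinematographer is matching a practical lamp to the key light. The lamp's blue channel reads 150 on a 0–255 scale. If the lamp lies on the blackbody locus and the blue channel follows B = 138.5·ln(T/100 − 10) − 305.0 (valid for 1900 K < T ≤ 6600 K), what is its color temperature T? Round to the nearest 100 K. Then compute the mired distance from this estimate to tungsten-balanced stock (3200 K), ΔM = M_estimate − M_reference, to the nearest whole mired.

ln(t − 10) = (150 + 305.0) / 138.5 = 3.2852.
t − 10 = e^3.2852 = 26.714, so t = 36.714.
T = 100·t = 3671 K → 3700 K to the nearest 100 K.
M_estimate = 10⁶/3700 = 270.27; M_reference = 10⁶/3200 = 312.50.
ΔM = 270.27 − 312.50 = -42.23 → -42 mireds.

-42 mireds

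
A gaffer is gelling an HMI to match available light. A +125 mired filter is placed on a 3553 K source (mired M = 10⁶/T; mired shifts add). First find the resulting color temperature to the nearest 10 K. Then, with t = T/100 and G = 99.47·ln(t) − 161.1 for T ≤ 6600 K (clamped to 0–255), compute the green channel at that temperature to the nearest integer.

157

M_in = 10⁶/3553 = 281.45; M_out = 281.45 + (+125) = 406.45.
T_out = 10⁶/406.45 = 2460.3 K → 2460 K; t = 24.6.
G = 99.47·ln 24.6 − 161.1 = 99.47·3.2027 − 161.1 = 157.477.
Rounded: 157.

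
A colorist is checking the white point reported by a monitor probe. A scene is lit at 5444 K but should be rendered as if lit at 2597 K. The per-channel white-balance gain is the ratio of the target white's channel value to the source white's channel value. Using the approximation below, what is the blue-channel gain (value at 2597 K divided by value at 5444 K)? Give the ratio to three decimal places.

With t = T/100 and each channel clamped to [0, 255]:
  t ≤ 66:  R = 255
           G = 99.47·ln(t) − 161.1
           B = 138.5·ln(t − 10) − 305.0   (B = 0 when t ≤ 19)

0.357

At 5444 K (t = 54.44):
  B = 138.5·ln(54.44 − 10) − 305.0 = 138.5·ln 44.44 − 305.0 = 138.5·3.7941 − 305.0 = 220.488.
At 2597 K (t = 25.97):
  B = 138.5·ln(25.97 − 10) − 305.0 = 138.5·ln 15.97 − 305.0 = 138.5·2.7707 − 305.0 = 78.744.
Gain = 78.744 / 220.488 = 0.3571 → 0.357.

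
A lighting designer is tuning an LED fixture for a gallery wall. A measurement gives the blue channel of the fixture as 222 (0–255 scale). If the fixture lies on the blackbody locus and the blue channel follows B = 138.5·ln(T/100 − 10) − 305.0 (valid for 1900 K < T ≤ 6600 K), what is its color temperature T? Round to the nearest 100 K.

5500 K

ln(t − 10) = (222 + 305.0) / 138.5 = 3.8051.
t − 10 = e^3.8051 = 44.928, so t = 54.928.
T = 100·t = 5493 K → 5500 K to the nearest 100 K.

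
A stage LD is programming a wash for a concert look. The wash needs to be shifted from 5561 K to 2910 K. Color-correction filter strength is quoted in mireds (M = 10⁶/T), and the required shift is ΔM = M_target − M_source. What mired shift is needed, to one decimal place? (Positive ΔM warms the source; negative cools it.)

M_source = 10⁶/5561 = 179.824; M_target = 10⁶/2910 = 343.643.
ΔM = 343.643 − 179.824 = 163.819 → +163.8 mireds, a warming shift.

+163.8 mireds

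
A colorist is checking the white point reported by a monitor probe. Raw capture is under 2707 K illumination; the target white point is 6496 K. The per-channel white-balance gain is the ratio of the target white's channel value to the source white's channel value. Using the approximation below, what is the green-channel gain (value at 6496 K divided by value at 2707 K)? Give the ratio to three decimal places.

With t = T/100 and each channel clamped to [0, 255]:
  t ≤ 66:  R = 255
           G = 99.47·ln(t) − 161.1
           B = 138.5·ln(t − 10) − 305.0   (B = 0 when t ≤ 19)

At 2707 K (t = 27.07):
  G = 99.47·ln 27.07 − 161.1 = 99.47·3.2984 − 161.1 = 166.994.
At 6496 K (t = 64.96):
  G = 99.47·ln 64.96 − 161.1 = 99.47·4.1738 − 161.1 = 254.065.
Gain = 254.065 / 166.994 = 1.5214 → 1.521.

1.521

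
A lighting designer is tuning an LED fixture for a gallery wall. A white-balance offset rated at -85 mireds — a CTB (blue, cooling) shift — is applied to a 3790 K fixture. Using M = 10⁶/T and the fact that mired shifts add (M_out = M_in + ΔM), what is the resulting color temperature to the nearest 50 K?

M_in = 10⁶/3790 = 263.85 mireds.
M_out = 263.85 + (-85) = 178.85 mireds.
T_out = 10⁶/178.85 = 5591.2 K → 5600 K.

5600 K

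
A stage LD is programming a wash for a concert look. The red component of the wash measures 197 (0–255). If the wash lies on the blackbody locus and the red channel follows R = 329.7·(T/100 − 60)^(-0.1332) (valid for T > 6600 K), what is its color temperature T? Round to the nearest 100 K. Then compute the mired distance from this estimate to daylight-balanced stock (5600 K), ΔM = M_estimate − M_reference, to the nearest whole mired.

-86 mireds

(t − 60)^(-0.1332) = 197/329.7 = 0.59751.
t − 60 = 0.59751^(1/-0.1332) = 0.59751^(-7.508) = 47.761, so t = 107.761.
T = 100·t = 10776 K → 10800 K to the nearest 100 K.
M_estimate = 10⁶/10800 = 92.59; M_reference = 10⁶/5600 = 178.57.
ΔM = 92.59 − 178.57 = -85.98 → -86 mireds.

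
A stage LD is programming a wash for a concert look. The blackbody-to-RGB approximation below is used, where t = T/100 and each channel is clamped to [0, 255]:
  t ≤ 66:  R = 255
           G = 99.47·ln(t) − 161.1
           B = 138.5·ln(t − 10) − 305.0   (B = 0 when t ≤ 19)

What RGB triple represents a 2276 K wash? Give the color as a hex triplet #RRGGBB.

t = 2276/100 = 22.76; the t ≤ 66 branch applies.
R = 255 by definition for t ≤ 66.
G = 99.47·ln 22.76 − 161.1 = 99.47·3.1250 − 161.1 = 149.744.
B = 138.5·ln(22.76 − 10) − 305.0 = 138.5·ln 12.76 − 305.0 = 138.5·2.5463 − 305.0 = 47.665.
Rounded: (255, 150, 48).
In hex: #FF9630.

#FF9630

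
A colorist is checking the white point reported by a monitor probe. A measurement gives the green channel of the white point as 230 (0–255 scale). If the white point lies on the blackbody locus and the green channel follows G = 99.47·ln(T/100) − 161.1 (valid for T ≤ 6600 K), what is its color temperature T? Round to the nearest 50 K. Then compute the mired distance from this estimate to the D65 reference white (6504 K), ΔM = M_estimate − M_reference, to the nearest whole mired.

ln t = (230 + 161.1) / 99.47 = 3.9318.
t = e^3.9318 = 51.001.
T = 100·t = 5100 K → 5100 K to the nearest 50 K.
M_estimate = 10⁶/5100 = 196.08; M_reference = 10⁶/6504 = 153.75.
ΔM = 196.08 − 153.75 = 42.33 → +42 mireds.

+42 mireds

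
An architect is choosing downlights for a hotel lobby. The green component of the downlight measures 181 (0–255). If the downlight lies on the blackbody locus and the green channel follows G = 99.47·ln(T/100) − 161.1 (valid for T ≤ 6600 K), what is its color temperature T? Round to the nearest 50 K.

3100 K

ln t = (181 + 161.1) / 99.47 = 3.4392.
t = e^3.4392 = 31.163.
T = 100·t = 3116 K → 3100 K to the nearest 50 K.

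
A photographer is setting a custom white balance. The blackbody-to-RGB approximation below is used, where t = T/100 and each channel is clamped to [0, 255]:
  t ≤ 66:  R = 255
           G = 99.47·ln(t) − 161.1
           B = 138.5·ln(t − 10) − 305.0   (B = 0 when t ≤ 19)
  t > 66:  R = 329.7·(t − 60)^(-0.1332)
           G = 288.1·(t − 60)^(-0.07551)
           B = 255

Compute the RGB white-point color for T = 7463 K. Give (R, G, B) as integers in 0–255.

(231, 235, 255)

t = 7463/100 = 74.63; the t > 66 branch applies.
R = 329.7·(74.63 − 60)^(-0.1332) = 329.7·14.63^(-0.1332) = 329.7·0.69950 = 230.626.
G = 288.1·(74.63 − 60)^(-0.07551) = 288.1·14.63^(-0.07551) = 288.1·0.81661 = 235.264.
B = 255 by definition for t > 66.
Rounded: (231, 235, 255).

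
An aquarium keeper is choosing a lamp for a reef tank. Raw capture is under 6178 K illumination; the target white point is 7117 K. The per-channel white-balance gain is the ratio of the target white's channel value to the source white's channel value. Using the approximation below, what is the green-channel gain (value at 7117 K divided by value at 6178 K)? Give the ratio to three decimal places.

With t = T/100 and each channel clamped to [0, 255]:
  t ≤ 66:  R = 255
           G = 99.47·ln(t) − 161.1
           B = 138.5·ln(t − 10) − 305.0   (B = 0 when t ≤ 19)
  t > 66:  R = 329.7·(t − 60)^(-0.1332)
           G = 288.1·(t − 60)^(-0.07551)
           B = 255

At 6178 K (t = 61.78):
  G = 99.47·ln 61.78 − 161.1 = 99.47·4.1236 − 161.1 = 249.072.
At 7117 K (t = 71.17):
  G = 288.1·(71.17 − 60)^(-0.07551) = 288.1·11.17^(-0.07551) = 288.1·0.83342 = 240.107.
Gain = 240.107 / 249.072 = 0.9640 → 0.964.

0.964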